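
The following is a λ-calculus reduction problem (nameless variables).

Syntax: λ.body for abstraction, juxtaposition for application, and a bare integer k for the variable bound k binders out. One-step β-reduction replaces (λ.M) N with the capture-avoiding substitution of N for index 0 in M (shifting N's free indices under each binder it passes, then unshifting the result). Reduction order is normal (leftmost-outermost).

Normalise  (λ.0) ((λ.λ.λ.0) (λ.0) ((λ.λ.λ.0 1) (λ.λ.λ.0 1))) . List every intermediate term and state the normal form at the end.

Answer: normal form = λ.0  (in 3 steps)

Derivation:
  start: (λ.0) ((λ.λ.λ.0) (λ.0) ((λ.λ.λ.0 1) (λ.λ.λ.0 1)))
  →1  (λ.λ.λ.0) (λ.0) ((λ.λ.λ.0 1) (λ.λ.λ.0 1))
  →2  (λ.λ.0) ((λ.λ.λ.0 1) (λ.λ.λ.0 1))
  →3  λ.0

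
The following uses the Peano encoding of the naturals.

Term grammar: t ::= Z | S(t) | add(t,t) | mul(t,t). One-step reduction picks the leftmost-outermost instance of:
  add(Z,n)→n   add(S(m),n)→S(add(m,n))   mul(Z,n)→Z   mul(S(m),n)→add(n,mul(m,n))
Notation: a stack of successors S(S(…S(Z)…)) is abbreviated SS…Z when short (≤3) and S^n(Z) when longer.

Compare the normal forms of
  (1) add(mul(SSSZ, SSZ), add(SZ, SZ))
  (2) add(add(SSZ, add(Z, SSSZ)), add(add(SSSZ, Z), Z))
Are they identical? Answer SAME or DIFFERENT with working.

Answer: SAME — A ⇓ S^8(Z), B ⇓ S^8(Z)

Derivation:
Term A:
  start: add(mul(SSSZ, SSZ), add(SZ, SZ))
  [1] add(add(SSZ, mul(SSZ, SSZ)), add(SZ, SZ))
  [2] add(S(add(SZ, mul(SSZ, SSZ))), add(SZ, SZ))
  [3] S(add(add(SZ, mul(SSZ, SSZ)), add(SZ, SZ)))
  [4] S(add(S(add(Z, mul(SSZ, SSZ))), add(SZ, SZ)))
  [5] S(S(add(add(Z, mul(SSZ, SSZ)), add(SZ, SZ))))
  [6] S(S(add(mul(SSZ, SSZ), add(SZ, SZ))))
  [7] S(S(add(add(SSZ, mul(SZ, SSZ)), add(SZ, SZ))))
  [8] S(S(add(S(add(SZ, mul(SZ, SSZ))), add(SZ, SZ))))
  [9] S(S(S(add(add(SZ, mul(SZ, SSZ)), add(SZ, SZ)))))
  [10] S(S(S(add(S(add(Z, mul(SZ, SSZ))), add(SZ, SZ)))))
  [11] S(S(S(S(add(add(Z, mul(SZ, SSZ)), add(SZ, SZ))))))
  [12] S(S(S(S(add(mul(SZ, SSZ), add(SZ, SZ))))))
  [13] S(S(S(S(add(add(SSZ, mul(Z, SSZ)), add(SZ, SZ))))))
  [14] S(S(S(S(add(S(add(SZ, mul(Z, SSZ))), add(SZ, SZ))))))
  [15] S(S(S(S(S(add(add(SZ, mul(Z, SSZ)), add(SZ, SZ)))))))
  [16] S(S(S(S(S(add(S(add(Z, mul(Z, SSZ))), add(SZ, SZ)))))))
  [17] S(S(S(S(S(S(add(add(Z, mul(Z, SSZ)), add(SZ, SZ))))))))
  [18] S(S(S(S(S(S(add(mul(Z, SSZ), add(SZ, SZ))))))))
  [19] S(S(S(S(S(S(add(Z, add(SZ, SZ))))))))
  [20] S(S(S(S(S(S(add(SZ, SZ)))))))
  [21] S(S(S(S(S(S(S(add(Z, SZ))))))))
  [22] S^8(Z)

Term B:
  start: add(add(SSZ, add(Z, SSSZ)), add(add(SSSZ, Z), Z))
  [1] add(S(add(SZ, add(Z, SSSZ))), add(add(SSSZ, Z), Z))
  [2] S(add(add(SZ, add(Z, SSSZ)), add(add(SSSZ, Z), Z)))
  [3] S(add(S(add(Z, add(Z, SSSZ))), add(add(SSSZ, Z), Z)))
  [4] S(S(add(add(Z, add(Z, SSSZ)), add(add(SSSZ, Z), Z))))
  [5] S(S(add(add(Z, SSSZ), add(add(SSSZ, Z), Z))))
  [6] S(S(add(SSSZ, add(add(SSSZ, Z), Z))))
  [7] S(S(S(add(SSZ, add(add(SSSZ, Z), Z)))))
  [8] S(S(S(S(add(SZ, add(add(SSSZ, Z), Z))))))
  [9] S(S(S(S(S(add(Z, add(add(SSSZ, Z), Z)))))))
  [10] S(S(S(S(S(add(add(SSSZ, Z), Z))))))
  [11] S(S(S(S(S(add(S(add(SSZ, Z)), Z))))))
  [12] S(S(S(S(S(S(add(add(SSZ, Z), Z)))))))
  [13] S(S(S(S(S(S(add(S(add(SZ, Z)), Z)))))))
  [14] S(S(S(S(S(S(S(add(add(SZ, Z), Z))))))))
  [15] S(S(S(S(S(S(S(add(S(add(Z, Z)), Z))))))))
  [16] S(S(S(S(S(S(S(S(add(add(Z, Z), Z)))))))))
  [17] S(S(S(S(S(S(S(S(add(Z, Z)))))))))
  [18] S^8(Z)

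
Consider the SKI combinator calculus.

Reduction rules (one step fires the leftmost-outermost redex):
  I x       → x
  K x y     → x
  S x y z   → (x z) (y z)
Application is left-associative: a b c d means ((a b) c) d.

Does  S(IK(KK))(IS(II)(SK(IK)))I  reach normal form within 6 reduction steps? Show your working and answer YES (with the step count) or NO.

Answer: YES — reaches normal form K in 4 ≤ 6 steps

Reduction:
  start: S(IK(KK))(IS(II)(SK(IK)))I
  →1  IK(KK)I(IS(II)(SK(IK))I)
  →2  K(KK)I(IS(II)(SK(IK))I)
  →3  KK(IS(II)(SK(IK))I)
  →4  K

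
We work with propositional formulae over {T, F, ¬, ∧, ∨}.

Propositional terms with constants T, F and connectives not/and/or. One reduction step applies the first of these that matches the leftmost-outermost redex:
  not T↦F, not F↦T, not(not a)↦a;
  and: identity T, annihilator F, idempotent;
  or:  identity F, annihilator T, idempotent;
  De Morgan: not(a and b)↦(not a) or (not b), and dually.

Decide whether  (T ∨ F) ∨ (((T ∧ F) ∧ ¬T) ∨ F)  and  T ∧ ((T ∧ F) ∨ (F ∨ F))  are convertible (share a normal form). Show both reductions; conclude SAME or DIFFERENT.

Answer: DIFFERENT — A ⇓ T, B ⇓ F

Reduction:
Term A:
  start: (T ∨ F) ∨ (((T ∧ F) ∧ ¬T) ∨ F)
  [1] T ∨ (((T ∧ F) ∧ ¬T) ∨ F)
  [2] T

Term B:
  start: T ∧ ((T ∧ F) ∨ (F ∨ F))
  [1] (T ∧ F) ∨ (F ∨ F)
  [2] F ∨ (F ∨ F)
  [3] F ∨ F
  [4] F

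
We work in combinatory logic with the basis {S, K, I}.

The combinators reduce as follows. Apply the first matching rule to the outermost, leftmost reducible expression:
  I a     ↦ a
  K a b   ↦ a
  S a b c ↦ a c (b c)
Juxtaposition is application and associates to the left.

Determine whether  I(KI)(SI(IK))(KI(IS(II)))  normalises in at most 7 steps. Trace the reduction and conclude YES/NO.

Answer: YES — reaches normal form I in 4 ≤ 7 steps

Reduction:
  start: I(KI)(SI(IK))(KI(IS(II)))
  →1  KI(SI(IK))(KI(IS(II)))
  →2  I(KI(IS(II)))
  →3  KI(IS(II))
  →4  I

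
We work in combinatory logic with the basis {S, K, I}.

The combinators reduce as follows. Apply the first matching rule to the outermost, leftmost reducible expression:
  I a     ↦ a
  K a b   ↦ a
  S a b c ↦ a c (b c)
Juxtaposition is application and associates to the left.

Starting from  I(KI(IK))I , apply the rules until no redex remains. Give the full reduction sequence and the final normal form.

  start: I(KI(IK))I
  step 1: KI(IK)I
  step 2: II
  step 3: I

Answer: normal form = I  (in 3 steps)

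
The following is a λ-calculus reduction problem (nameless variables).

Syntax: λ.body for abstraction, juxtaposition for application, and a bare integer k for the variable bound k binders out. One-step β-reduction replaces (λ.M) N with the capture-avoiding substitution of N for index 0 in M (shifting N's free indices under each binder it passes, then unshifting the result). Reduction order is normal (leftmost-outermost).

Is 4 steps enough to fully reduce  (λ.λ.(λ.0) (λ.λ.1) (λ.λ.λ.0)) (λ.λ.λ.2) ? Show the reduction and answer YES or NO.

Answer: YES — reaches normal form λ.λ.λ.λ.λ.0 in 3 ≤ 4 steps

Derivation:
  start: (λ.λ.(λ.0) (λ.λ.1) (λ.λ.λ.0)) (λ.λ.λ.2)
  step 1: λ.(λ.0) (λ.λ.1) (λ.λ.λ.0)
  step 2: λ.(λ.λ.1) (λ.λ.λ.0)
  step 3: λ.λ.λ.λ.λ.0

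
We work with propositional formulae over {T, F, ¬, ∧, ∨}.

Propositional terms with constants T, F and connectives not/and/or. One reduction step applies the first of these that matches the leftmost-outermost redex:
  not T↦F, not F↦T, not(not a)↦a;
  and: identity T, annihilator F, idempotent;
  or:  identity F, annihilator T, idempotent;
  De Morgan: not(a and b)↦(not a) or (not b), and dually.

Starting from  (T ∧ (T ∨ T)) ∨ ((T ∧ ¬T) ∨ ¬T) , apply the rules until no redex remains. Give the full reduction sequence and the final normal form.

Answer: normal form = T  (in 3 steps)

Working:
  start: (T ∧ (T ∨ T)) ∨ ((T ∧ ¬T) ∨ ¬T)
  step 1: (T ∨ T) ∨ ((T ∧ ¬T) ∨ ¬T)
  step 2: T ∨ ((T ∧ ¬T) ∨ ¬T)
  step 3: T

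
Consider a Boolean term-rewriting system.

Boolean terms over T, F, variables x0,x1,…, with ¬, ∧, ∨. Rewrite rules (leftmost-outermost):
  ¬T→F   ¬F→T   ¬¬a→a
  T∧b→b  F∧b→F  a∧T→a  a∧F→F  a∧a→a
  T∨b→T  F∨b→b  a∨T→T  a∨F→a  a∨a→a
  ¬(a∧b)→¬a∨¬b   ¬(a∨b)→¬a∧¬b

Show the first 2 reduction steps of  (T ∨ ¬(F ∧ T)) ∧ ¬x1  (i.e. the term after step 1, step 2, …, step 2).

Answer: after 2 steps: ¬x1

Reduction:
  start: (T ∨ ¬(F ∧ T)) ∧ ¬x1
  [1] T ∧ ¬x1
  [2] ¬x1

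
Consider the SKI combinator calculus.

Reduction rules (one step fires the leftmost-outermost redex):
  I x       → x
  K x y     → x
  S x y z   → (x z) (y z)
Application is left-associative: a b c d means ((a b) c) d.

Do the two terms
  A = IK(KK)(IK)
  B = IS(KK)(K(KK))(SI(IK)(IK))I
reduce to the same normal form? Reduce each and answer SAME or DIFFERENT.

Term A:
  start: IK(KK)(IK)
  step 1: K(KK)(IK)
  step 2: KK

Term B:
  start: IS(KK)(K(KK))(SI(IK)(IK))I
  step 1: S(KK)(K(KK))(SI(IK)(IK))I
  step 2: KK(SI(IK)(IK))(K(KK)(SI(IK)(IK)))I
  step 3: K(K(KK)(SI(IK)(IK)))I
  step 4: K(KK)(SI(IK)(IK))
  step 5: KK

Answer: SAME — A ⇓ KK, B ⇓ KK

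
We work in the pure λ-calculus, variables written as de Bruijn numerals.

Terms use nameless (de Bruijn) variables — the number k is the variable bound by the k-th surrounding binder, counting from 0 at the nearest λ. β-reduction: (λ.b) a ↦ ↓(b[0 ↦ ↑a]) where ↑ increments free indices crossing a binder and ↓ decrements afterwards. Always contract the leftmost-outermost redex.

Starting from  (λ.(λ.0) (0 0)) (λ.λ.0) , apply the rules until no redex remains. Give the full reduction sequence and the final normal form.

Answer: normal form = λ.0  (in 3 steps)

Reduction:
  start: (λ.(λ.0) (0 0)) (λ.λ.0)
  step 1: (λ.0) ((λ.λ.0) (λ.λ.0))
  step 2: (λ.λ.0) (λ.λ.0)
  step 3: λ.0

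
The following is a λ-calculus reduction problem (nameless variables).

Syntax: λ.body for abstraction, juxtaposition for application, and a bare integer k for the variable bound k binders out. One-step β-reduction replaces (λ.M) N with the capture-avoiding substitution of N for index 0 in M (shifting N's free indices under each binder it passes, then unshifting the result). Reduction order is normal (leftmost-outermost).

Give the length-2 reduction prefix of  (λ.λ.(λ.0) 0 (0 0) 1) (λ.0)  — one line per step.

  start: (λ.λ.(λ.0) 0 (0 0) 1) (λ.0)
  step 1: λ.(λ.0) 0 (0 0) (λ.0)
  step 2: λ.0 (0 0) (λ.0)

Answer: after 2 steps: λ.0 (0 0) (λ.0)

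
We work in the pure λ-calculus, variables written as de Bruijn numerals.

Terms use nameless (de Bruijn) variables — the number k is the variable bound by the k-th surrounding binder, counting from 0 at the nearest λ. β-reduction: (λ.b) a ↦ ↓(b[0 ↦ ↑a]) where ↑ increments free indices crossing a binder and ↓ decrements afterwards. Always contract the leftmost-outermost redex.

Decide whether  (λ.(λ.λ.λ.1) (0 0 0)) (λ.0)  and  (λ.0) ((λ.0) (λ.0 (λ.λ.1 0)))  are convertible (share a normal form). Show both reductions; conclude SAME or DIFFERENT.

Answer: DIFFERENT — A ⇓ λ.λ.1, B ⇓ λ.0 (λ.λ.1 0)

Derivation:
Term A:
  start: (λ.(λ.λ.λ.1) (0 0 0)) (λ.0)
  step 1: (λ.λ.λ.1) ((λ.0) (λ.0) (λ.0))
  step 2: λ.λ.1

Term B:
  start: (λ.0) ((λ.0) (λ.0 (λ.λ.1 0)))
  step 1: (λ.0) (λ.0 (λ.λ.1 0))
  step 2: λ.0 (λ.λ.1 0)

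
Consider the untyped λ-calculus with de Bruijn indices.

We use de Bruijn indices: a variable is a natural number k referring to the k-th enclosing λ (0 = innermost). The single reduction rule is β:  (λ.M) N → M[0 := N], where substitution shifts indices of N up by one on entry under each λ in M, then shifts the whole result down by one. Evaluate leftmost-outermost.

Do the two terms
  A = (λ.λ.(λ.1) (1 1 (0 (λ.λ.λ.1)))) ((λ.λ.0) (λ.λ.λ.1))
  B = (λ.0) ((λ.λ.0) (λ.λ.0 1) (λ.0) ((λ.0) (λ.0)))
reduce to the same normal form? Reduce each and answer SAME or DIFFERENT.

Term A:
  start: (λ.λ.(λ.1) (1 1 (0 (λ.λ.λ.1)))) ((λ.λ.0) (λ.λ.λ.1))
  →1  λ.(λ.1) ((λ.λ.0) (λ.λ.λ.1) ((λ.λ.0) (λ.λ.λ.1)) (0 (λ.λ.λ.1)))
  →2  λ.0

Term B:
  start: (λ.0) ((λ.λ.0) (λ.λ.0 1) (λ.0) ((λ.0) (λ.0)))
  →1  (λ.λ.0) (λ.λ.0 1) (λ.0) ((λ.0) (λ.0))
  →2  (λ.0) (λ.0) ((λ.0) (λ.0))
  →3  (λ.0) ((λ.0) (λ.0))
  →4  (λ.0) (λ.0)
  →5  λ.0

Answer: SAME — A ⇓ λ.0, B ⇓ λ.0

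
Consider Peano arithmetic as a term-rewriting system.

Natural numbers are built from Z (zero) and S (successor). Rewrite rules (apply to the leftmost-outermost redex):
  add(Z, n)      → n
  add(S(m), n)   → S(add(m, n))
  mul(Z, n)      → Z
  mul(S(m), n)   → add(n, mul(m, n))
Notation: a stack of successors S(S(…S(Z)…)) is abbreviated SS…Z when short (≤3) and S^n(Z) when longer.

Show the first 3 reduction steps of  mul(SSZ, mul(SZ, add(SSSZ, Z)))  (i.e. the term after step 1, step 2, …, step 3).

Answer: after 3 steps: add(add(S(add(SSZ, Z)), mul(Z, add(SSSZ, Z))), mul(SZ, mul(SZ, add(SSSZ, Z))))

Derivation:
  start: mul(SSZ, mul(SZ, add(SSSZ, Z)))
  step 1: add(mul(SZ, add(SSSZ, Z)), mul(SZ, mul(SZ, add(SSSZ, Z))))
  step 2: add(add(add(SSSZ, Z), mul(Z, add(SSSZ, Z))), mul(SZ, mul(SZ, add(SSSZ, Z))))
  step 3: add(add(S(add(SSZ, Z)), mul(Z, add(SSSZ, Z))), mul(SZ, mul(SZ, add(SSSZ, Z))))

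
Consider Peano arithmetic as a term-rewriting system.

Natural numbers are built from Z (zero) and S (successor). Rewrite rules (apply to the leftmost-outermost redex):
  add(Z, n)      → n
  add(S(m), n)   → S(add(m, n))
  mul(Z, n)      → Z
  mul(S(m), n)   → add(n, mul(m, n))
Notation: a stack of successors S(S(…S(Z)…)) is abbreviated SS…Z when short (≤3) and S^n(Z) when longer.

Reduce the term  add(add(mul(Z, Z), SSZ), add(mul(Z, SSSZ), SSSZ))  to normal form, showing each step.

Answer: normal form = S^5(Z)  (in 7 steps)

Working:
  start: add(add(mul(Z, Z), SSZ), add(mul(Z, SSSZ), SSSZ))
  step 1: add(add(Z, SSZ), add(mul(Z, SSSZ), SSSZ))
  step 2: add(SSZ, add(mul(Z, SSSZ), SSSZ))
  step 3: S(add(SZ, add(mul(Z, SSSZ), SSSZ)))
  step 4: S(S(add(Z, add(mul(Z, SSSZ), SSSZ))))
  step 5: S(S(add(mul(Z, SSSZ), SSSZ)))
  step 6: S(S(add(Z, SSSZ)))
  step 7: S^5(Z)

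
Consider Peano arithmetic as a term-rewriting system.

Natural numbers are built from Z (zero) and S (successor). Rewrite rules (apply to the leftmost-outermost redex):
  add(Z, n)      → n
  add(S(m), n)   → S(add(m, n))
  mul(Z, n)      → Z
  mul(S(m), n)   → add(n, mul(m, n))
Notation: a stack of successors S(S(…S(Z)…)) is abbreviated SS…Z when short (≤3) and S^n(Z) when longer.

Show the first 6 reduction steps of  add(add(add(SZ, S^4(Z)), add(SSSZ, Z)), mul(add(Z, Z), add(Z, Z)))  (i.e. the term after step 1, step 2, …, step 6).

  start: add(add(add(SZ, S^4(Z)), add(SSSZ, Z)), mul(add(Z, Z), add(Z, Z)))
  [1] add(add(S(add(Z, S^4(Z))), add(SSSZ, Z)), mul(add(Z, Z), add(Z, Z)))
  [2] add(S(add(add(Z, S^4(Z)), add(SSSZ, Z))), mul(add(Z, Z), add(Z, Z)))
  [3] S(add(add(add(Z, S^4(Z)), add(SSSZ, Z)), mul(add(Z, Z), add(Z, Z))))
  [4] S(add(add(S^4(Z), add(SSSZ, Z)), mul(add(Z, Z), add(Z, Z))))
  [5] S(add(S(add(SSSZ, add(SSSZ, Z))), mul(add(Z, Z), add(Z, Z))))
  [6] S(S(add(add(SSSZ, add(SSSZ, Z)), mul(add(Z, Z), add(Z, Z)))))

Answer: after 6 steps: S(S(add(add(SSSZ, add(SSSZ, Z)), mul(add(Z, Z), add(Z, Z)))))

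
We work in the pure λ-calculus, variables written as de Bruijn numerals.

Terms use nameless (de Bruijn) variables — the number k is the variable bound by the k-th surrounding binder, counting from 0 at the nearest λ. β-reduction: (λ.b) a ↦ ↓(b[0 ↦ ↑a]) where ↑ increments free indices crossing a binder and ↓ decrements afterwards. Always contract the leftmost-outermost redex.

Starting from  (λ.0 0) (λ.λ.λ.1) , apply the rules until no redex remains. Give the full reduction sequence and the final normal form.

Answer: normal form = λ.λ.1  (in 2 steps)

Working:
  start: (λ.0 0) (λ.λ.λ.1)
  step 1: (λ.λ.λ.1) (λ.λ.λ.1)
  step 2: λ.λ.1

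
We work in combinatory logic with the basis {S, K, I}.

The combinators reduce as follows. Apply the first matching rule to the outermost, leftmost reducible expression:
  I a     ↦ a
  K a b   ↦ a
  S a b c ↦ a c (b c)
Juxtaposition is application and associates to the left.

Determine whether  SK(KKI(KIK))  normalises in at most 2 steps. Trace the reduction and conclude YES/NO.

  start: SK(KKI(KIK))
  →1  SK(K(KIK))
  →2  SK(KI)

Answer: YES — reaches normal form SK(KI) in 2 ≤ 2 steps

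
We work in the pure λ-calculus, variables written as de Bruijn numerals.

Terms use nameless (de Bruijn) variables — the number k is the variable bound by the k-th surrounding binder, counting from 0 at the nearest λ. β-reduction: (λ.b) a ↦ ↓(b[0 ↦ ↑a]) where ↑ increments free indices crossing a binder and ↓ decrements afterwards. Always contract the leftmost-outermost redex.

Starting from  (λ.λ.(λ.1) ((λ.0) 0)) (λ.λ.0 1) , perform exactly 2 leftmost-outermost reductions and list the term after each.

  start: (λ.λ.(λ.1) ((λ.0) 0)) (λ.λ.0 1)
  step 1: λ.(λ.1) ((λ.0) 0)
  step 2: λ.0

Answer: after 2 steps: λ.0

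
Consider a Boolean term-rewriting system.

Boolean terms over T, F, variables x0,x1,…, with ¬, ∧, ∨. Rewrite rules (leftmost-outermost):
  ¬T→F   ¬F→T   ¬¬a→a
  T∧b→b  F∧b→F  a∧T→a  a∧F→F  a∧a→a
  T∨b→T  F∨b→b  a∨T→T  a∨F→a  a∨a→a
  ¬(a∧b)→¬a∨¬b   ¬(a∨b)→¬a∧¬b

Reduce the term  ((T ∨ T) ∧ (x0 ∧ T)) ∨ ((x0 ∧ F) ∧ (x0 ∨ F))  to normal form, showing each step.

Answer: normal form = x0  (in 6 steps)

Working:
  start: ((T ∨ T) ∧ (x0 ∧ T)) ∨ ((x0 ∧ F) ∧ (x0 ∨ F))
  step 1: (T ∧ (x0 ∧ T)) ∨ ((x0 ∧ F) ∧ (x0 ∨ F))
  step 2: (x0 ∧ T) ∨ ((x0 ∧ F) ∧ (x0 ∨ F))
  step 3: x0 ∨ ((x0 ∧ F) ∧ (x0 ∨ F))
  step 4: x0 ∨ (F ∧ (x0 ∨ F))
  step 5: x0 ∨ F
  step 6: x0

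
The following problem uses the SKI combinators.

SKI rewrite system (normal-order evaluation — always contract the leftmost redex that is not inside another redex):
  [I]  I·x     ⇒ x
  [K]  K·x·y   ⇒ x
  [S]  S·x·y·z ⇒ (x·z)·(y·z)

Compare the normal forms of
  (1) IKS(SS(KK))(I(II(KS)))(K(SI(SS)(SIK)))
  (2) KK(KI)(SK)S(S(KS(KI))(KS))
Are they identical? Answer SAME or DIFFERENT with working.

Answer: DIFFERENT — A ⇓ S(KS)(K(S(K(SS(SIK)))(SS(SIK)))), B ⇓ SK(SS(KS))

Working:
Term A:
  start: IKS(SS(KK))(I(II(KS)))(K(SI(SS)(SIK)))
  step 1: KS(SS(KK))(I(II(KS)))(K(SI(SS)(SIK)))
  step 2: S(I(II(KS)))(K(SI(SS)(SIK)))
  step 3: S(II(KS))(K(SI(SS)(SIK)))
  step 4: S(I(KS))(K(SI(SS)(SIK)))
  step 5: S(KS)(K(SI(SS)(SIK)))
  step 6: S(KS)(K(I(SIK)(SS(SIK))))
  step 7: S(KS)(K(SIK(SS(SIK))))
  step 8: S(KS)(K(I(SS(SIK))(K(SS(SIK)))))
  step 9: S(KS)(K(SS(SIK)(K(SS(SIK)))))
  step 10: S(KS)(K(S(K(SS(SIK)))(SIK(K(SS(SIK))))))
  step 11: S(KS)(K(S(K(SS(SIK)))(I(K(SS(SIK)))(K(K(SS(SIK)))))))
  step 12: S(KS)(K(S(K(SS(SIK)))(K(SS(SIK))(K(K(SS(SIK)))))))
  step 13: S(KS)(K(S(K(SS(SIK)))(SS(SIK))))

Term B:
  start: KK(KI)(SK)S(S(KS(KI))(KS))
  step 1: K(SK)S(S(KS(KI))(KS))
  step 2: SK(S(KS(KI))(KS))
  step 3: SK(SS(KS))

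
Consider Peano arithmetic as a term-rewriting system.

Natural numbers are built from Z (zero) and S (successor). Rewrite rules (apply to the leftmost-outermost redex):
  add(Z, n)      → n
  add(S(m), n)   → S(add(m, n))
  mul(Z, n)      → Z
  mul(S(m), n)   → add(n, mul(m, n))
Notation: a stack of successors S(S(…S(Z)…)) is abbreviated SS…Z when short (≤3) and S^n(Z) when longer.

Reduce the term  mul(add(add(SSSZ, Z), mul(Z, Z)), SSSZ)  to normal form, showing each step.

  start: mul(add(add(SSSZ, Z), mul(Z, Z)), SSSZ)
  →1  mul(add(S(add(SSZ, Z)), mul(Z, Z)), SSSZ)
  →2  mul(S(add(add(SSZ, Z), mul(Z, Z))), SSSZ)
  →3  add(SSSZ, mul(add(add(SSZ, Z), mul(Z, Z)), SSSZ))
  →4  S(add(SSZ, mul(add(add(SSZ, Z), mul(Z, Z)), SSSZ)))
  →5  S(S(add(SZ, mul(add(add(SSZ, Z), mul(Z, Z)), SSSZ))))
  →6  S(S(S(add(Z, mul(add(add(SSZ, Z), mul(Z, Z)), SSSZ)))))
  →7  S(S(S(mul(add(add(SSZ, Z), mul(Z, Z)), SSSZ))))
  →8  S(S(S(mul(add(S(add(SZ, Z)), mul(Z, Z)), SSSZ))))
  →9  S(S(S(mul(S(add(add(SZ, Z), mul(Z, Z))), SSSZ))))
  →10  S(S(S(add(SSSZ, mul(add(add(SZ, Z), mul(Z, Z)), SSSZ)))))
  →11  S(S(S(S(add(SSZ, mul(add(add(SZ, Z), mul(Z, Z)), SSSZ))))))
  →12  S(S(S(S(S(add(SZ, mul(add(add(SZ, Z), mul(Z, Z)), SSSZ)))))))
  →13  S(S(S(S(S(S(add(Z, mul(add(add(SZ, Z), mul(Z, Z)), SSSZ))))))))
  →14  S(S(S(S(S(S(mul(add(add(SZ, Z), mul(Z, Z)), SSSZ)))))))
  →15  S(S(S(S(S(S(mul(add(S(add(Z, Z)), mul(Z, Z)), SSSZ)))))))
  →16  S(S(S(S(S(S(mul(S(add(add(Z, Z), mul(Z, Z))), SSSZ)))))))
  →17  S(S(S(S(S(S(add(SSSZ, mul(add(add(Z, Z), mul(Z, Z)), SSSZ))))))))
  →18  S(S(S(S(S(S(S(add(SSZ, mul(add(add(Z, Z), mul(Z, Z)), SSSZ)))))))))
  →19  S(S(S(S(S(S(S(S(add(SZ, mul(add(add(Z, Z), mul(Z, Z)), SSSZ))))))))))
  →20  S(S(S(S(S(S(S(S(S(add(Z, mul(add(add(Z, Z), mul(Z, Z)), SSSZ)))))))))))
  →21  S(S(S(S(S(S(S(S(S(mul(add(add(Z, Z), mul(Z, Z)), SSSZ))))))))))
  →22  S(S(S(S(S(S(S(S(S(mul(add(Z, mul(Z, Z)), SSSZ))))))))))
  →23  S(S(S(S(S(S(S(S(S(mul(mul(Z, Z), SSSZ))))))))))
  →24  S(S(S(S(S(S(S(S(S(mul(Z, SSSZ))))))))))
  →25  S^9(Z)

Answer: normal form = S^9(Z)  (in 25 steps)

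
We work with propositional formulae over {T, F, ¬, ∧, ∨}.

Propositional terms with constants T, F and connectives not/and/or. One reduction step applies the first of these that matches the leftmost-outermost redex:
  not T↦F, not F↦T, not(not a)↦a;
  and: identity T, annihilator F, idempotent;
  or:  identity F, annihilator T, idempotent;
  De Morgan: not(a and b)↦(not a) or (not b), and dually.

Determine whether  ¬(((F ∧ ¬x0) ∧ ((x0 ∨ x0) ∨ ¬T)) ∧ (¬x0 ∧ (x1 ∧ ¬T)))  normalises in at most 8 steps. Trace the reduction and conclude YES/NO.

  start: ¬(((F ∧ ¬x0) ∧ ((x0 ∨ x0) ∨ ¬T)) ∧ (¬x0 ∧ (x1 ∧ ¬T)))
  [1] ¬((F ∧ ¬x0) ∧ ((x0 ∨ x0) ∨ ¬T)) ∨ ¬(¬x0 ∧ (x1 ∧ ¬T))
  [2] (¬(F ∧ ¬x0) ∨ ¬((x0 ∨ x0) ∨ ¬T)) ∨ ¬(¬x0 ∧ (x1 ∧ ¬T))
  [3] ((¬F ∨ ¬¬x0) ∨ ¬((x0 ∨ x0) ∨ ¬T)) ∨ ¬(¬x0 ∧ (x1 ∧ ¬T))
  [4] ((T ∨ ¬¬x0) ∨ ¬((x0 ∨ x0) ∨ ¬T)) ∨ ¬(¬x0 ∧ (x1 ∧ ¬T))
  [5] (T ∨ ¬((x0 ∨ x0) ∨ ¬T)) ∨ ¬(¬x0 ∧ (x1 ∧ ¬T))
  [6] T ∨ ¬(¬x0 ∧ (x1 ∧ ¬T))
  [7] T

Answer: YES — reaches normal form T in 7 ≤ 8 steps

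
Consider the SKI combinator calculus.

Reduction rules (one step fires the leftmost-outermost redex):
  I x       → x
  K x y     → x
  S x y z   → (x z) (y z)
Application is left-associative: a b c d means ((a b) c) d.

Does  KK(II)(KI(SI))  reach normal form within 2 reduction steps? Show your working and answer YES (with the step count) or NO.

Answer: YES — reaches normal form KI in 2 ≤ 2 steps

Reduction:
  start: KK(II)(KI(SI))
  step 1: K(KI(SI))
  step 2: KI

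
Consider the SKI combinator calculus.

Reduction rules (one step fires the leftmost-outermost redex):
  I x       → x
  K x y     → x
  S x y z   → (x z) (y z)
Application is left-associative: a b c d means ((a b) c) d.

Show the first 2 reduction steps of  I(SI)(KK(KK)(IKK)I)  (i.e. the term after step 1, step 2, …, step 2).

Answer: after 2 steps: SI(K(IKK)I)

Reduction:
  start: I(SI)(KK(KK)(IKK)I)
  [1] SI(KK(KK)(IKK)I)
  [2] SI(K(IKK)I)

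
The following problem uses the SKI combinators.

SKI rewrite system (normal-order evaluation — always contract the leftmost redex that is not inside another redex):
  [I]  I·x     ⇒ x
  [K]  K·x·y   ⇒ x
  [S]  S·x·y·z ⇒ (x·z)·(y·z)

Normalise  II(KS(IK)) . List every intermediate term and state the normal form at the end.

Answer: normal form = S  (in 3 steps)

Working:
  start: II(KS(IK))
  →1  I(KS(IK))
  →2  KS(IK)
  →3  S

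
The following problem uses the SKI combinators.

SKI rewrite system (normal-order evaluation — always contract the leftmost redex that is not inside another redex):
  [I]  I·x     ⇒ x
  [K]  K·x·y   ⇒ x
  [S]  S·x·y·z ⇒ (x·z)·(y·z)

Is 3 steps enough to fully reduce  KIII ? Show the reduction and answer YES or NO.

  start: KIII
  step 1: II
  step 2: I

Answer: YES — reaches normal form I in 2 ≤ 3 steps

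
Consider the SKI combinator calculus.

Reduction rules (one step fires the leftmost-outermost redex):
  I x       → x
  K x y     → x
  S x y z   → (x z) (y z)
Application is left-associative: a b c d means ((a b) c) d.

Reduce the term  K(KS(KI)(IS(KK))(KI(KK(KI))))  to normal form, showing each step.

Answer: normal form = K(S(S(KK))I)  (in 3 steps)

Reduction:
  start: K(KS(KI)(IS(KK))(KI(KK(KI))))
  [1] K(S(IS(KK))(KI(KK(KI))))
  [2] K(S(S(KK))(KI(KK(KI))))
  [3] K(S(S(KK))I)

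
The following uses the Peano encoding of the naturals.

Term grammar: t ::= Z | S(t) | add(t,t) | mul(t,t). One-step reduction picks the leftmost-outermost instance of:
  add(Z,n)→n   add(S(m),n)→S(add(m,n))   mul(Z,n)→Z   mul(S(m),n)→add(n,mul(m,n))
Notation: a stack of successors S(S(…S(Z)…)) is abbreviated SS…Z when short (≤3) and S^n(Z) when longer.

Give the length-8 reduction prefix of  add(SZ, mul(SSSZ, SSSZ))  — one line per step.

Answer: after 8 steps: S(S(S(S(add(SSSZ, mul(SZ, SSSZ))))))

Reduction:
  start: add(SZ, mul(SSSZ, SSSZ))
  step 1: S(add(Z, mul(SSSZ, SSSZ)))
  step 2: S(mul(SSSZ, SSSZ))
  step 3: S(add(SSSZ, mul(SSZ, SSSZ)))
  step 4: S(S(add(SSZ, mul(SSZ, SSSZ))))
  step 5: S(S(S(add(SZ, mul(SSZ, SSSZ)))))
  step 6: S(S(S(S(add(Z, mul(SSZ, SSSZ))))))
  step 7: S(S(S(S(mul(SSZ, SSSZ)))))
  step 8: S(S(S(S(add(SSSZ, mul(SZ, SSSZ))))))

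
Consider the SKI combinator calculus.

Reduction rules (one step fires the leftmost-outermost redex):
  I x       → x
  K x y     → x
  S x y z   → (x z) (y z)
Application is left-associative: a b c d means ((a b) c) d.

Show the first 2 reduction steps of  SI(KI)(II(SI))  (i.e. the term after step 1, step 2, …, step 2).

Answer: after 2 steps: II(SI)(KI(II(SI)))

Derivation:
  start: SI(KI)(II(SI))
  [1] I(II(SI))(KI(II(SI)))
  [2] II(SI)(KI(II(SI)))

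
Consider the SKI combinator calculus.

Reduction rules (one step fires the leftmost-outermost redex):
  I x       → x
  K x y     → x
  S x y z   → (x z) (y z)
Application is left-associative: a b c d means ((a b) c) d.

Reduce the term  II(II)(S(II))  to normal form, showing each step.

Answer: normal form = SI  (in 5 steps)

Derivation:
  start: II(II)(S(II))
  →1  I(II)(S(II))
  →2  II(S(II))
  →3  I(S(II))
  →4  S(II)
  →5  SI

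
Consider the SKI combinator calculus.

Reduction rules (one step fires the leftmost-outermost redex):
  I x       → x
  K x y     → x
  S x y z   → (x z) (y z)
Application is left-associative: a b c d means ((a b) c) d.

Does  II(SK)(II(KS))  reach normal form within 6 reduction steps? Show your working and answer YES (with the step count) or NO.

Answer: YES — reaches normal form SK(KS) in 4 ≤ 6 steps

Working:
  start: II(SK)(II(KS))
  →1  I(SK)(II(KS))
  →2  SK(II(KS))
  →3  SK(I(KS))
  →4  SK(KS)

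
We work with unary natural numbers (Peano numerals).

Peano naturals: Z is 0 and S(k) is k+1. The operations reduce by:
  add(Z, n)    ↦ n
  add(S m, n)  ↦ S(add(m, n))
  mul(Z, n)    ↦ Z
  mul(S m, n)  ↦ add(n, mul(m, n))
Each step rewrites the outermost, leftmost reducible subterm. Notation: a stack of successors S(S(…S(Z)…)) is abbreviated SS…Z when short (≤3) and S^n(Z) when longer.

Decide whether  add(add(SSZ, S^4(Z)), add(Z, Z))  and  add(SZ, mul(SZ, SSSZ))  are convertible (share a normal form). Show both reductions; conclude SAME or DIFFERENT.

Term A:
  start: add(add(SSZ, S^4(Z)), add(Z, Z))
  →1  add(S(add(SZ, S^4(Z))), add(Z, Z))
  →2  S(add(add(SZ, S^4(Z)), add(Z, Z)))
  →3  S(add(S(add(Z, S^4(Z))), add(Z, Z)))
  →4  S(S(add(add(Z, S^4(Z)), add(Z, Z))))
  →5  S(S(add(S^4(Z), add(Z, Z))))
  →6  S(S(S(add(SSSZ, add(Z, Z)))))
  →7  S(S(S(S(add(SSZ, add(Z, Z))))))
  →8  S(S(S(S(S(add(SZ, add(Z, Z)))))))
  →9  S(S(S(S(S(S(add(Z, add(Z, Z))))))))
  →10  S(S(S(S(S(S(add(Z, Z)))))))
  →11  S^6(Z)

Term B:
  start: add(SZ, mul(SZ, SSSZ))
  →1  S(add(Z, mul(SZ, SSSZ)))
  →2  S(mul(SZ, SSSZ))
  →3  S(add(SSSZ, mul(Z, SSSZ)))
  →4  S(S(add(SSZ, mul(Z, SSSZ))))
  →5  S(S(S(add(SZ, mul(Z, SSSZ)))))
  →6  S(S(S(S(add(Z, mul(Z, SSSZ))))))
  →7  S(S(S(S(mul(Z, SSSZ)))))
  →8  S^4(Z)

Answer: DIFFERENT — A ⇓ S^6(Z), B ⇓ S^4(Z)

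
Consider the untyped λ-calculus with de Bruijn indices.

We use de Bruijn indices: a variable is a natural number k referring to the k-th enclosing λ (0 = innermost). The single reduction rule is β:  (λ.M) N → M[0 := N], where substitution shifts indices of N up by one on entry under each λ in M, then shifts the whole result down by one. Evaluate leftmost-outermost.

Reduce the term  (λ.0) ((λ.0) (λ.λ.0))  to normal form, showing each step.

Answer: normal form = λ.λ.0  (in 2 steps)

Reduction:
  start: (λ.0) ((λ.0) (λ.λ.0))
  →1  (λ.0) (λ.λ.0)
  →2  λ.λ.0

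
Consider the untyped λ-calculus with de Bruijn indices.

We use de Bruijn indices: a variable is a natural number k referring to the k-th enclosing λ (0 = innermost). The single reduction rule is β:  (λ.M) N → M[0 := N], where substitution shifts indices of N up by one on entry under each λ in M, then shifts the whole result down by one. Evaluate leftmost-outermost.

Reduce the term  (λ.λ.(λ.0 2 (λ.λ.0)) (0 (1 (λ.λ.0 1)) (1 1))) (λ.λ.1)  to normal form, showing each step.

  start: (λ.λ.(λ.0 2 (λ.λ.0)) (0 (1 (λ.λ.0 1)) (1 1))) (λ.λ.1)
  [1] λ.(λ.0 (λ.λ.1) (λ.λ.0)) (0 ((λ.λ.1) (λ.λ.0 1)) ((λ.λ.1) (λ.λ.1)))
  [2] λ.0 ((λ.λ.1) (λ.λ.0 1)) ((λ.λ.1) (λ.λ.1)) (λ.λ.1) (λ.λ.0)
  [3] λ.0 (λ.λ.λ.0 1) ((λ.λ.1) (λ.λ.1)) (λ.λ.1) (λ.λ.0)
  [4] λ.0 (λ.λ.λ.0 1) (λ.λ.λ.1) (λ.λ.1) (λ.λ.0)

Answer: normal form = λ.0 (λ.λ.λ.0 1) (λ.λ.λ.1) (λ.λ.1) (λ.λ.0)  (in 4 steps)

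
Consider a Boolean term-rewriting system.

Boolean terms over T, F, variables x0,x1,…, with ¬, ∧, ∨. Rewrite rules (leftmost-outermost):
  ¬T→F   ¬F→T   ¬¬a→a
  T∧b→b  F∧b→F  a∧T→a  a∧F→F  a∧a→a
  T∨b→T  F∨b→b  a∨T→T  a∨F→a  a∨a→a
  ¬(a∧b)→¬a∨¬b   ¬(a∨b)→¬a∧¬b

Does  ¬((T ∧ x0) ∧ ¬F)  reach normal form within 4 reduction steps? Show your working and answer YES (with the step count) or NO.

Answer: NO — after 4 steps the term is ¬x0 ∨ ¬¬F, not yet normal

Derivation:
  start: ¬((T ∧ x0) ∧ ¬F)
  →1  ¬(T ∧ x0) ∨ ¬¬F
  →2  (¬T ∨ ¬x0) ∨ ¬¬F
  →3  (F ∨ ¬x0) ∨ ¬¬F
  →4  ¬x0 ∨ ¬¬F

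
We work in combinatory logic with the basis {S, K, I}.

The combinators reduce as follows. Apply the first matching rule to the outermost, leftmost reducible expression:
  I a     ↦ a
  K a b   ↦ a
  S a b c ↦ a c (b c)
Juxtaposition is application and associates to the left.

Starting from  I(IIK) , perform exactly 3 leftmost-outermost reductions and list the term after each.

Answer: after 3 steps: K

Derivation:
  start: I(IIK)
  step 1: IIK
  step 2: IK
  step 3: K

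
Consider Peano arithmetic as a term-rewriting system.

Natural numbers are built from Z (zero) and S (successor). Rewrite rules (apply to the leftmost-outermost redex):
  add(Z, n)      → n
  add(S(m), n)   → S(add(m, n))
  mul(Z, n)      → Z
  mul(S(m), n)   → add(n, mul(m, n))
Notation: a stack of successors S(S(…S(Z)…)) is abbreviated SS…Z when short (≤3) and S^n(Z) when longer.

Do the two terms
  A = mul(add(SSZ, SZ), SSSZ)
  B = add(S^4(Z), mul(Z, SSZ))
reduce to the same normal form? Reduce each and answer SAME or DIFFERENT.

Term A:
  start: mul(add(SSZ, SZ), SSSZ)
  [1] mul(S(add(SZ, SZ)), SSSZ)
  [2] add(SSSZ, mul(add(SZ, SZ), SSSZ))
  [3] S(add(SSZ, mul(add(SZ, SZ), SSSZ)))
  [4] S(S(add(SZ, mul(add(SZ, SZ), SSSZ))))
  [5] S(S(S(add(Z, mul(add(SZ, SZ), SSSZ)))))
  [6] S(S(S(mul(add(SZ, SZ), SSSZ))))
  [7] S(S(S(mul(S(add(Z, SZ)), SSSZ))))
  [8] S(S(S(add(SSSZ, mul(add(Z, SZ), SSSZ)))))
  [9] S(S(S(S(add(SSZ, mul(add(Z, SZ), SSSZ))))))
  [10] S(S(S(S(S(add(SZ, mul(add(Z, SZ), SSSZ)))))))
  [11] S(S(S(S(S(S(add(Z, mul(add(Z, SZ), SSSZ))))))))
  [12] S(S(S(S(S(S(mul(add(Z, SZ), SSSZ)))))))
  [13] S(S(S(S(S(S(mul(SZ, SSSZ)))))))
  [14] S(S(S(S(S(S(add(SSSZ, mul(Z, SSSZ))))))))
  [15] S(S(S(S(S(S(S(add(SSZ, mul(Z, SSSZ)))))))))
  [16] S(S(S(S(S(S(S(S(add(SZ, mul(Z, SSSZ))))))))))
  [17] S(S(S(S(S(S(S(S(S(add(Z, mul(Z, SSSZ)))))))))))
  [18] S(S(S(S(S(S(S(S(S(mul(Z, SSSZ))))))))))
  [19] S^9(Z)

Term B:
  start: add(S^4(Z), mul(Z, SSZ))
  [1] S(add(SSSZ, mul(Z, SSZ)))
  [2] S(S(add(SSZ, mul(Z, SSZ))))
  [3] S(S(S(add(SZ, mul(Z, SSZ)))))
  [4] S(S(S(S(add(Z, mul(Z, SSZ))))))
  [5] S(S(S(S(mul(Z, SSZ)))))
  [6] S^4(Z)

Answer: DIFFERENT — A ⇓ S^9(Z), B ⇓ S^4(Z)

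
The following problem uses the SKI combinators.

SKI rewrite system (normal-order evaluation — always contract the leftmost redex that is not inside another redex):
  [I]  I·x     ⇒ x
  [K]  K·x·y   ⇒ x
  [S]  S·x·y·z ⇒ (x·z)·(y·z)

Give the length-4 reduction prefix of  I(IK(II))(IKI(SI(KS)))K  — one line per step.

Answer: after 4 steps: IK

Working:
  start: I(IK(II))(IKI(SI(KS)))K
  [1] IK(II)(IKI(SI(KS)))K
  [2] K(II)(IKI(SI(KS)))K
  [3] IIK
  [4] IK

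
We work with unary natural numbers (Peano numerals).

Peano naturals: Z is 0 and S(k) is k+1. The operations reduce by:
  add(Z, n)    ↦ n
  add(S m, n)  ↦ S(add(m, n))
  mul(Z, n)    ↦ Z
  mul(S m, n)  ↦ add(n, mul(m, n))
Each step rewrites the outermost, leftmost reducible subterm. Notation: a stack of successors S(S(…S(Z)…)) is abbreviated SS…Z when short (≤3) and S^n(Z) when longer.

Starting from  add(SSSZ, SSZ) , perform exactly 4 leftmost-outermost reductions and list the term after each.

  start: add(SSSZ, SSZ)
  →1  S(add(SSZ, SSZ))
  →2  S(S(add(SZ, SSZ)))
  →3  S(S(S(add(Z, SSZ))))
  →4  S^5(Z)

Answer: after 4 steps: S^5(Z)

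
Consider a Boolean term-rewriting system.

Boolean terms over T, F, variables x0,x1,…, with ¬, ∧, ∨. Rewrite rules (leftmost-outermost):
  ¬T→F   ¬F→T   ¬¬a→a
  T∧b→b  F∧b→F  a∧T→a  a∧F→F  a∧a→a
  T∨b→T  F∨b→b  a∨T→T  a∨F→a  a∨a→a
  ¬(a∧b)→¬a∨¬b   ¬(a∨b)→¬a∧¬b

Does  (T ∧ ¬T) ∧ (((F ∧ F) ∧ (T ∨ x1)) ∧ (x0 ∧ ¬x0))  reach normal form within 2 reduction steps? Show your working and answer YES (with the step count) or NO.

  start: (T ∧ ¬T) ∧ (((F ∧ F) ∧ (T ∨ x1)) ∧ (x0 ∧ ¬x0))
  →1  ¬T ∧ (((F ∧ F) ∧ (T ∨ x1)) ∧ (x0 ∧ ¬x0))
  →2  F ∧ (((F ∧ F) ∧ (T ∨ x1)) ∧ (x0 ∧ ¬x0))

Answer: NO — after 2 steps the term is F ∧ (((F ∧ F) ∧ (T ∨ x1)) ∧ (x0 ∧ ¬x0)), not yet normal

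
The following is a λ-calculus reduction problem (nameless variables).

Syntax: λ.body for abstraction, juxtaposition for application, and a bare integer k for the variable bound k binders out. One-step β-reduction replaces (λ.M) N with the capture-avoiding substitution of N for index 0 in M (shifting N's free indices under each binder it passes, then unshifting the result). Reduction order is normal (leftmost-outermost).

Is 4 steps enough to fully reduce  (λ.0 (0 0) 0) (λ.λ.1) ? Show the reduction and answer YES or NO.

Answer: YES — reaches normal form λ.λ.λ.1 in 4 ≤ 4 steps

Working:
  start: (λ.0 (0 0) 0) (λ.λ.1)
  [1] (λ.λ.1) ((λ.λ.1) (λ.λ.1)) (λ.λ.1)
  [2] (λ.(λ.λ.1) (λ.λ.1)) (λ.λ.1)
  [3] (λ.λ.1) (λ.λ.1)
  [4] λ.λ.λ.1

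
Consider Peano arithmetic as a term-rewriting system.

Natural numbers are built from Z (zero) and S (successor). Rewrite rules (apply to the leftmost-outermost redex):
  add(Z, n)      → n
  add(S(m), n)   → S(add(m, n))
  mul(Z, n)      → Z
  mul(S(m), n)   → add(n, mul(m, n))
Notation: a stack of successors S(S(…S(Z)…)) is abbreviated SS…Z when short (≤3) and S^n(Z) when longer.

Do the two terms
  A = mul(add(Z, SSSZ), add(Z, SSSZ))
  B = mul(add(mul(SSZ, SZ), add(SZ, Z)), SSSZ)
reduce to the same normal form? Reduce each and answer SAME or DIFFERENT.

Answer: SAME — A ⇓ S^9(Z), B ⇓ S^9(Z)

Reduction:
Term A:
  start: mul(add(Z, SSSZ), add(Z, SSSZ))
  step 1: mul(SSSZ, add(Z, SSSZ))
  step 2: add(add(Z, SSSZ), mul(SSZ, add(Z, SSSZ)))
  step 3: add(SSSZ, mul(SSZ, add(Z, SSSZ)))
  step 4: S(add(SSZ, mul(SSZ, add(Z, SSSZ))))
  step 5: S(S(add(SZ, mul(SSZ, add(Z, SSSZ)))))
  step 6: S(S(S(add(Z, mul(SSZ, add(Z, SSSZ))))))
  step 7: S(S(S(mul(SSZ, add(Z, SSSZ)))))
  step 8: S(S(S(add(add(Z, SSSZ), mul(SZ, add(Z, SSSZ))))))
  step 9: S(S(S(add(SSSZ, mul(SZ, add(Z, SSSZ))))))
  step 10: S(S(S(S(add(SSZ, mul(SZ, add(Z, SSSZ)))))))
  step 11: S(S(S(S(S(add(SZ, mul(SZ, add(Z, SSSZ))))))))
  step 12: S(S(S(S(S(S(add(Z, mul(SZ, add(Z, SSSZ)))))))))
  step 13: S(S(S(S(S(S(mul(SZ, add(Z, SSSZ))))))))
  step 14: S(S(S(S(S(S(add(add(Z, SSSZ), mul(Z, add(Z, SSSZ)))))))))
  step 15: S(S(S(S(S(S(add(SSSZ, mul(Z, add(Z, SSSZ)))))))))
  step 16: S(S(S(S(S(S(S(add(SSZ, mul(Z, add(Z, SSSZ))))))))))
  step 17: S(S(S(S(S(S(S(S(add(SZ, mul(Z, add(Z, SSSZ)))))))))))
  step 18: S(S(S(S(S(S(S(S(S(add(Z, mul(Z, add(Z, SSSZ))))))))))))
  step 19: S(S(S(S(S(S(S(S(S(mul(Z, add(Z, SSSZ)))))))))))
  step 20: S^9(Z)

Term B:
  start: mul(add(mul(SSZ, SZ), add(SZ, Z)), SSSZ)
  step 1: mul(add(add(SZ, mul(SZ, SZ)), add(SZ, Z)), SSSZ)
  step 2: mul(add(S(add(Z, mul(SZ, SZ))), add(SZ, Z)), SSSZ)
  step 3: mul(S(add(add(Z, mul(SZ, SZ)), add(SZ, Z))), SSSZ)
  step 4: add(SSSZ, mul(add(add(Z, mul(SZ, SZ)), add(SZ, Z)), SSSZ))
  step 5: S(add(SSZ, mul(add(add(Z, mul(SZ, SZ)), add(SZ, Z)), SSSZ)))
  step 6: S(S(add(SZ, mul(add(add(Z, mul(SZ, SZ)), add(SZ, Z)), SSSZ))))
  step 7: S(S(S(add(Z, mul(add(add(Z, mul(SZ, SZ)), add(SZ, Z)), SSSZ)))))
  step 8: S(S(S(mul(add(add(Z, mul(SZ, SZ)), add(SZ, Z)), SSSZ))))
  step 9: S(S(S(mul(add(mul(SZ, SZ), add(SZ, Z)), SSSZ))))
  step 10: S(S(S(mul(add(add(SZ, mul(Z, SZ)), add(SZ, Z)), SSSZ))))
  step 11: S(S(S(mul(add(S(add(Z, mul(Z, SZ))), add(SZ, Z)), SSSZ))))
  step 12: S(S(S(mul(S(add(add(Z, mul(Z, SZ)), add(SZ, Z))), SSSZ))))
  step 13: S(S(S(add(SSSZ, mul(add(add(Z, mul(Z, SZ)), add(SZ, Z)), SSSZ)))))
  step 14: S(S(S(S(add(SSZ, mul(add(add(Z, mul(Z, SZ)), add(SZ, Z)), SSSZ))))))
  step 15: S(S(S(S(S(add(SZ, mul(add(add(Z, mul(Z, SZ)), add(SZ, Z)), SSSZ)))))))
  step 16: S(S(S(S(S(S(add(Z, mul(add(add(Z, mul(Z, SZ)), add(SZ, Z)), SSSZ))))))))
  step 17: S(S(S(S(S(S(mul(add(add(Z, mul(Z, SZ)), add(SZ, Z)), SSSZ)))))))
  step 18: S(S(S(S(S(S(mul(add(mul(Z, SZ), add(SZ, Z)), SSSZ)))))))
  step 19: S(S(S(S(S(S(mul(add(Z, add(SZ, Z)), SSSZ)))))))
  step 20: S(S(S(S(S(S(mul(add(SZ, Z), SSSZ)))))))
  step 21: S(S(S(S(S(S(mul(S(add(Z, Z)), SSSZ)))))))
  step 22: S(S(S(S(S(S(add(SSSZ, mul(add(Z, Z), SSSZ))))))))
  step 23: S(S(S(S(S(S(S(add(SSZ, mul(add(Z, Z), SSSZ)))))))))
  step 24: S(S(S(S(S(S(S(S(add(SZ, mul(add(Z, Z), SSSZ))))))))))
  step 25: S(S(S(S(S(S(S(S(S(add(Z, mul(add(Z, Z), SSSZ)))))))))))
  step 26: S(S(S(S(S(S(S(S(S(mul(add(Z, Z), SSSZ))))))))))
  step 27: S(S(S(S(S(S(S(S(S(mul(Z, SSSZ))))))))))
  step 28: S^9(Z)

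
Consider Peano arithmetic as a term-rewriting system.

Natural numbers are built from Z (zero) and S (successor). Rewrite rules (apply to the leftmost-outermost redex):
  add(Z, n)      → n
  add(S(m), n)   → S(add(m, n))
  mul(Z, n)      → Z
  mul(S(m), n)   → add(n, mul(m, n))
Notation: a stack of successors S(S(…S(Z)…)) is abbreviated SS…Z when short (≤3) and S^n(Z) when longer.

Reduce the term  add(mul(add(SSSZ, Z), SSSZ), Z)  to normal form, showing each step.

Answer: normal form = S^9(Z)  (in 30 steps)

Reduction:
  start: add(mul(add(SSSZ, Z), SSSZ), Z)
  [1] add(mul(S(add(SSZ, Z)), SSSZ), Z)
  [2] add(add(SSSZ, mul(add(SSZ, Z), SSSZ)), Z)
  [3] add(S(add(SSZ, mul(add(SSZ, Z), SSSZ))), Z)
  [4] S(add(add(SSZ, mul(add(SSZ, Z), SSSZ)), Z))
  [5] S(add(S(add(SZ, mul(add(SSZ, Z), SSSZ))), Z))
  [6] S(S(add(add(SZ, mul(add(SSZ, Z), SSSZ)), Z)))
  [7] S(S(add(S(add(Z, mul(add(SSZ, Z), SSSZ))), Z)))
  [8] S(S(S(add(add(Z, mul(add(SSZ, Z), SSSZ)), Z))))
  [9] S(S(S(add(mul(add(SSZ, Z), SSSZ), Z))))
  [10] S(S(S(add(mul(S(add(SZ, Z)), SSSZ), Z))))
  [11] S(S(S(add(add(SSSZ, mul(add(SZ, Z), SSSZ)), Z))))
  [12] S(S(S(add(S(add(SSZ, mul(add(SZ, Z), SSSZ))), Z))))
  [13] S(S(S(S(add(add(SSZ, mul(add(SZ, Z), SSSZ)), Z)))))
  [14] S(S(S(S(add(S(add(SZ, mul(add(SZ, Z), SSSZ))), Z)))))
  [15] S(S(S(S(S(add(add(SZ, mul(add(SZ, Z), SSSZ)), Z))))))
  [16] S(S(S(S(S(add(S(add(Z, mul(add(SZ, Z), SSSZ))), Z))))))
  [17] S(S(S(S(S(S(add(add(Z, mul(add(SZ, Z), SSSZ)), Z)))))))
  [18] S(S(S(S(S(S(add(mul(add(SZ, Z), SSSZ), Z)))))))
  [19] S(S(S(S(S(S(add(mul(S(add(Z, Z)), SSSZ), Z)))))))
  [20] S(S(S(S(S(S(add(add(SSSZ, mul(add(Z, Z), SSSZ)), Z)))))))
  [21] S(S(S(S(S(S(add(S(add(SSZ, mul(add(Z, Z), SSSZ))), Z)))))))
  [22] S(S(S(S(S(S(S(add(add(SSZ, mul(add(Z, Z), SSSZ)), Z))))))))
  [23] S(S(S(S(S(S(S(add(S(add(SZ, mul(add(Z, Z), SSSZ))), Z))))))))
  [24] S(S(S(S(S(S(S(S(add(add(SZ, mul(add(Z, Z), SSSZ)), Z)))))))))
  [25] S(S(S(S(S(S(S(S(add(S(add(Z, mul(add(Z, Z), SSSZ))), Z)))))))))
  [26] S(S(S(S(S(S(S(S(S(add(add(Z, mul(add(Z, Z), SSSZ)), Z))))))))))
  [27] S(S(S(S(S(S(S(S(S(add(mul(add(Z, Z), SSSZ), Z))))))))))
  [28] S(S(S(S(S(S(S(S(S(add(mul(Z, SSSZ), Z))))))))))
  [29] S(S(S(S(S(S(S(S(S(add(Z, Z))))))))))
  [30] S^9(Z)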